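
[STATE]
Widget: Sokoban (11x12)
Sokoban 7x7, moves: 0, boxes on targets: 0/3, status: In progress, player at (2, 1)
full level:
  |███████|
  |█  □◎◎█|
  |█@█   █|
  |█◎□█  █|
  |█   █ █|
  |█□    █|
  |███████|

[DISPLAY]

███████    
█  □◎◎█    
█@█   █    
█◎□█  █    
█   █ █    
█□    █    
███████    
Moves: 0  0
           
           
           
           


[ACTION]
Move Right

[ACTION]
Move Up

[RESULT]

███████    
█@ □◎◎█    
█ █   █    
█◎□█  █    
█   █ █    
█□    █    
███████    
Moves: 1  0
           
           
           
           


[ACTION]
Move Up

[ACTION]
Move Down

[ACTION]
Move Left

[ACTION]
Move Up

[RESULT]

███████    
█@ □◎◎█    
█ █   █    
█◎□█  █    
█   █ █    
█□    █    
███████    
Moves: 3  0
           
           
           
           


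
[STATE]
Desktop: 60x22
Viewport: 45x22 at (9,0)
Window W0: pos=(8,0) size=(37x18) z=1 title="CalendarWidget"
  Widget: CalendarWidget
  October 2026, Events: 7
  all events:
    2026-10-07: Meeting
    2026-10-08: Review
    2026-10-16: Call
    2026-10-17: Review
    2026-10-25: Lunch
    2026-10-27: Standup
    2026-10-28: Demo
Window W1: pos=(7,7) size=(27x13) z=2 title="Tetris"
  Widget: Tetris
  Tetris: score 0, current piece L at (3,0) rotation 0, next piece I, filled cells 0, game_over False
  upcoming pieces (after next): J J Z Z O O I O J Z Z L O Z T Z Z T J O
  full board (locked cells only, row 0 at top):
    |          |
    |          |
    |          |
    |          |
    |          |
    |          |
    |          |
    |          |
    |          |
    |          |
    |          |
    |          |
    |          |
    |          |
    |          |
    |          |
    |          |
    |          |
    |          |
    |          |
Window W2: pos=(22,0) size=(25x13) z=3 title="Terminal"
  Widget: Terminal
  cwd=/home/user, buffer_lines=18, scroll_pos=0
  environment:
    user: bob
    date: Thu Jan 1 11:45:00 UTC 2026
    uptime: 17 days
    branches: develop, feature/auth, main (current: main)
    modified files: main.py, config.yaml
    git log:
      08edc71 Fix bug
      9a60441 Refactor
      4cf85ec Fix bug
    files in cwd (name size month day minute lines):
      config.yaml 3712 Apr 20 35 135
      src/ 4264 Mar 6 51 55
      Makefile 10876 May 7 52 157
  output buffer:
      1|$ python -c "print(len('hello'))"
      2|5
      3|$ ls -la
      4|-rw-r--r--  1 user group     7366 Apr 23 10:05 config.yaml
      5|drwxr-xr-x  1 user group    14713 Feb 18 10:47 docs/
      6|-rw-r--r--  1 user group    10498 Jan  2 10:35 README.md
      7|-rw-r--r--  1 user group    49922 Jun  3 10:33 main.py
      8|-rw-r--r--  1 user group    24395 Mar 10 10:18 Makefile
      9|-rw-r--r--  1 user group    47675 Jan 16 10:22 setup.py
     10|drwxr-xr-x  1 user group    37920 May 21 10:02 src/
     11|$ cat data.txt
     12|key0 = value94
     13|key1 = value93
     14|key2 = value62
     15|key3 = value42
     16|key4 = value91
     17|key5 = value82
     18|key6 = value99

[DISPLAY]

━━━━━━━━━━━━━┏━━━━━━━━━━━━━━━━━━━━━━━┓       
 CalendarWidg┃ Terminal              ┃       
─────────────┠───────────────────────┨       
            O┃$ python -c "print(len(┃       
Mo Tu We Th F┃5                      ┃       
          1  ┃$ ls -la               ┃       
 5  6  7*  8*┃-rw-r--r--  1 user grou┃       
━━━━━━━━━━━━━┃drwxr-xr-x  1 user grou┃       
Tetris       ┃-rw-r--r--  1 user grou┃       
─────────────┃-rw-r--r--  1 user grou┃       
         │Nex┃-rw-r--r--  1 user grou┃       
         │███┃-rw-r--r--  1 user grou┃       
         │   ┗━━━━━━━━━━━━━━━━━━━━━━━┛       
         │              ┃          ┃         
         │              ┃          ┃         
         │              ┃          ┃         
         │Score:        ┃          ┃         
         │0             ┃━━━━━━━━━━┛         
         │              ┃                    
━━━━━━━━━━━━━━━━━━━━━━━━┛                    
                                             
                                             


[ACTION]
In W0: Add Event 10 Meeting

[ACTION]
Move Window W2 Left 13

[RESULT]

┏━━━━━━━━━━━━━━━━━━━━━━━┓━━━━━━━━━━┓         
┃ Terminal              ┃          ┃         
┠───────────────────────┨──────────┨         
┃$ python -c "print(len(┃          ┃         
┃5                      ┃          ┃         
┃$ ls -la               ┃          ┃         
┃-rw-r--r--  1 user grou┃          ┃         
┃drwxr-xr-x  1 user grou┃          ┃         
┃-rw-r--r--  1 user grou┃          ┃         
┃-rw-r--r--  1 user grou┃          ┃         
┃-rw-r--r--  1 user grou┃          ┃         
┃-rw-r--r--  1 user grou┃          ┃         
┗━━━━━━━━━━━━━━━━━━━━━━━┛          ┃         
         │              ┃          ┃         
         │              ┃          ┃         
         │              ┃          ┃         
         │Score:        ┃          ┃         
         │0             ┃━━━━━━━━━━┛         
         │              ┃                    
━━━━━━━━━━━━━━━━━━━━━━━━┛                    
                                             
                                             


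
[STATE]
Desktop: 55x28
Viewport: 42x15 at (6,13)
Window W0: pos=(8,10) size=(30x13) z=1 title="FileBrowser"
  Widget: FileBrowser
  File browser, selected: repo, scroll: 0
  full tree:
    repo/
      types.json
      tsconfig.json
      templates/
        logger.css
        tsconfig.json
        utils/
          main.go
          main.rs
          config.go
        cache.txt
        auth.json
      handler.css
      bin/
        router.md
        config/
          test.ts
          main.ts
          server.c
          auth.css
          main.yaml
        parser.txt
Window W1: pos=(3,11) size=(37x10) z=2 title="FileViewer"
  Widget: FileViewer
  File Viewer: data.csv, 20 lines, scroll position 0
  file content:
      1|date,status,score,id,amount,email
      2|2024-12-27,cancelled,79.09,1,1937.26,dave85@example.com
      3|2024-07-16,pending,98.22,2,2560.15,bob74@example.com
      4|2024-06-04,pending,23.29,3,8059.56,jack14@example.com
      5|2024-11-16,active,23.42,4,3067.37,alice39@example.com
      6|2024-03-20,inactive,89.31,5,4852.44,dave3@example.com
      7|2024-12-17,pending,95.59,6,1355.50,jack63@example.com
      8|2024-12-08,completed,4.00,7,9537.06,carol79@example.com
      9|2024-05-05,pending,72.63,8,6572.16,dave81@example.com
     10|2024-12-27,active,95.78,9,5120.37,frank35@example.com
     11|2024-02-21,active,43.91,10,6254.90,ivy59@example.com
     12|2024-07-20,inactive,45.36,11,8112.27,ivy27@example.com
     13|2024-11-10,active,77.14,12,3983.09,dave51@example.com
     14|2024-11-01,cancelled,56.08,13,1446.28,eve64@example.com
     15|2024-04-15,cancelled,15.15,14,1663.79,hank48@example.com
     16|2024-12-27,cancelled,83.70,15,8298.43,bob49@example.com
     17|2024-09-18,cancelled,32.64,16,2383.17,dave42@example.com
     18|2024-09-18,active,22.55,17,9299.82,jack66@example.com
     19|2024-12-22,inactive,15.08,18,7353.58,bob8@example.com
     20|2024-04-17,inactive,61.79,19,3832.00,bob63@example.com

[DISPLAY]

─────────────────────────────────┨        
te,status,score,id,amount,email ▲┃        
24-12-27,cancelled,79.09,1,1937.█┃        
24-07-16,pending,98.22,2,2560.15░┃        
24-06-04,pending,23.29,3,8059.56░┃        
24-11-16,active,23.42,4,3067.37,░┃        
24-03-20,inactive,89.31,5,4852.4▼┃        
━━━━━━━━━━━━━━━━━━━━━━━━━━━━━━━━━┛        
  ┃                            ┃          
  ┗━━━━━━━━━━━━━━━━━━━━━━━━━━━━┛          
                                          
                                          
                                          
                                          
                                          


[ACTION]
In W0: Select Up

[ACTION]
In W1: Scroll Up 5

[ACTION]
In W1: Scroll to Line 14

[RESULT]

─────────────────────────────────┨        
24-11-01,cancelled,56.08,13,1446▲┃        
24-04-15,cancelled,15.15,14,1663░┃        
24-12-27,cancelled,83.70,15,8298░┃        
24-09-18,cancelled,32.64,16,2383░┃        
24-09-18,active,22.55,17,9299.82█┃        
24-12-22,inactive,15.08,18,7353.▼┃        
━━━━━━━━━━━━━━━━━━━━━━━━━━━━━━━━━┛        
  ┃                            ┃          
  ┗━━━━━━━━━━━━━━━━━━━━━━━━━━━━┛          
                                          
                                          
                                          
                                          
                                          


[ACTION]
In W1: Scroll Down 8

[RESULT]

─────────────────────────────────┨        
24-04-15,cancelled,15.15,14,1663▲┃        
24-12-27,cancelled,83.70,15,8298░┃        
24-09-18,cancelled,32.64,16,2383░┃        
24-09-18,active,22.55,17,9299.82░┃        
24-12-22,inactive,15.08,18,7353.█┃        
24-04-17,inactive,61.79,19,3832.▼┃        
━━━━━━━━━━━━━━━━━━━━━━━━━━━━━━━━━┛        
  ┃                            ┃          
  ┗━━━━━━━━━━━━━━━━━━━━━━━━━━━━┛          
                                          
                                          
                                          
                                          
                                          


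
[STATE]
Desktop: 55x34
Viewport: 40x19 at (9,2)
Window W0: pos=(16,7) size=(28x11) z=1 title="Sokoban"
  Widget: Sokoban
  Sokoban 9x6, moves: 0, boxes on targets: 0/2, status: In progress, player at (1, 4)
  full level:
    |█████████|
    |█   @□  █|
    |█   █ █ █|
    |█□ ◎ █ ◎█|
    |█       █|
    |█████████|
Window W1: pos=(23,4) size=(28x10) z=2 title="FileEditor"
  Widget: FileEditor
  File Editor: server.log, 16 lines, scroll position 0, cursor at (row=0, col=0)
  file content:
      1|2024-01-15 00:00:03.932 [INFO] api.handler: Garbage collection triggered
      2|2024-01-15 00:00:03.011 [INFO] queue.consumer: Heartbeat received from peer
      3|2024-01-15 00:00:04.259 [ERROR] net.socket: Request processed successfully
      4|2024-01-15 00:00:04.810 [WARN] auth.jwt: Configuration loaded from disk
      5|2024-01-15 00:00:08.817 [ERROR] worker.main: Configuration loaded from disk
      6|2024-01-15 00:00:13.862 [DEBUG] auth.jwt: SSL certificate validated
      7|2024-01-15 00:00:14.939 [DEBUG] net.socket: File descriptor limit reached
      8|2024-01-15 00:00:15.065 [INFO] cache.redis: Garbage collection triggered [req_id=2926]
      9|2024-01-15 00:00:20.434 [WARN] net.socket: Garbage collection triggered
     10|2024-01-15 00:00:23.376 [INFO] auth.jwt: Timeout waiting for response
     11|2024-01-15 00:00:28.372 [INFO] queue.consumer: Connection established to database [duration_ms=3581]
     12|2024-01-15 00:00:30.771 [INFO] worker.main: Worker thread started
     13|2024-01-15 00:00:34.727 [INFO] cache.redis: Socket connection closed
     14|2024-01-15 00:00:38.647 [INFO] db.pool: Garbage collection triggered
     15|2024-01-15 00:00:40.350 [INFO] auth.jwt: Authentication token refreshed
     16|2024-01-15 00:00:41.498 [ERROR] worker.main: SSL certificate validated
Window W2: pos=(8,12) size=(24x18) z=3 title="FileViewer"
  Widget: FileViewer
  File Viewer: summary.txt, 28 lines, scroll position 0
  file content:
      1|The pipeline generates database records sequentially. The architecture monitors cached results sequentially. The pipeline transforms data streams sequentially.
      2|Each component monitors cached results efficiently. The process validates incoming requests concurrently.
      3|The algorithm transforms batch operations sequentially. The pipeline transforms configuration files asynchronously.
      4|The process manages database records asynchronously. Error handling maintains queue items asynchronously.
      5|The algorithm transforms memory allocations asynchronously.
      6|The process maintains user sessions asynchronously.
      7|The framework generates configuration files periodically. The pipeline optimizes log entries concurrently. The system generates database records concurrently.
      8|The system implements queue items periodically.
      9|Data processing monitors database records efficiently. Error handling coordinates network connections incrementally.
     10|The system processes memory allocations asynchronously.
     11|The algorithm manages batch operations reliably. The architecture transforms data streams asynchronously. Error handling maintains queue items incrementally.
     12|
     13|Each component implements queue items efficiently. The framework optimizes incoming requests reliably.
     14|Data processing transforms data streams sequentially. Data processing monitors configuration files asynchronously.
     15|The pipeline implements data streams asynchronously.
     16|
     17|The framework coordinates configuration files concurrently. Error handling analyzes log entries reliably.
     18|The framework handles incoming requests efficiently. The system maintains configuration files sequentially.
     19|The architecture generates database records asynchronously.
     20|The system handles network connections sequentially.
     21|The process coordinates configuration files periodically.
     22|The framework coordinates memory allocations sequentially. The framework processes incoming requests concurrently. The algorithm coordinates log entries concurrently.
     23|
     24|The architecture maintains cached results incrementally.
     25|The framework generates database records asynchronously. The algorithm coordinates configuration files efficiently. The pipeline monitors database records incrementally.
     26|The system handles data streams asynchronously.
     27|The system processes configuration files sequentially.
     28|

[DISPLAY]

                                        
                                        
              ┏━━━━━━━━━━━━━━━━━━━━━━━━━
              ┃ FileEditor              
              ┠─────────────────────────
       ┏━━━━━━┃█024-01-15 00:00:03.932 [
       ┃ Sokob┃2024-01-15 00:00:03.011 [
       ┠──────┃2024-01-15 00:00:04.259 [
       ┃██████┃2024-01-15 00:00:04.810 [
       ┃█   @□┃2024-01-15 00:00:08.817 [
━━━━━━━━━━━━━━━━━━━━━━┓15 00:00:13.862 [
 FileViewer           ┃━━━━━━━━━━━━━━━━━
──────────────────────┨           ┃     
The pipeline generate▲┃           ┃     
Each component monito█┃           ┃     
The algorithm transfo░┃━━━━━━━━━━━┛     
The process manages d░┃                 
The algorithm transfo░┃                 
The process maintains░┃                 


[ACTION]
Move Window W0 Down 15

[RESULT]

                                        
                                        
              ┏━━━━━━━━━━━━━━━━━━━━━━━━━
              ┃ FileEditor              
              ┠─────────────────────────
              ┃█024-01-15 00:00:03.932 [
              ┃2024-01-15 00:00:03.011 [
              ┃2024-01-15 00:00:04.259 [
              ┃2024-01-15 00:00:04.810 [
              ┃2024-01-15 00:00:08.817 [
━━━━━━━━━━━━━━━━━━━━━━┓15 00:00:13.862 [
 FileViewer           ┃━━━━━━━━━━━━━━━━━
──────────────────────┨                 
The pipeline generate▲┃                 
Each component monito█┃                 
The algorithm transfo░┃                 
The process manages d░┃                 
The algorithm transfo░┃                 
The process maintains░┃                 


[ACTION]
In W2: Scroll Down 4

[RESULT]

                                        
                                        
              ┏━━━━━━━━━━━━━━━━━━━━━━━━━
              ┃ FileEditor              
              ┠─────────────────────────
              ┃█024-01-15 00:00:03.932 [
              ┃2024-01-15 00:00:03.011 [
              ┃2024-01-15 00:00:04.259 [
              ┃2024-01-15 00:00:04.810 [
              ┃2024-01-15 00:00:08.817 [
━━━━━━━━━━━━━━━━━━━━━━┓15 00:00:13.862 [
 FileViewer           ┃━━━━━━━━━━━━━━━━━
──────────────────────┨                 
The algorithm transfo▲┃                 
The process maintains░┃                 
The framework generat░┃                 
The system implements░┃                 
Data processing monit█┃                 
The system processes ░┃                 


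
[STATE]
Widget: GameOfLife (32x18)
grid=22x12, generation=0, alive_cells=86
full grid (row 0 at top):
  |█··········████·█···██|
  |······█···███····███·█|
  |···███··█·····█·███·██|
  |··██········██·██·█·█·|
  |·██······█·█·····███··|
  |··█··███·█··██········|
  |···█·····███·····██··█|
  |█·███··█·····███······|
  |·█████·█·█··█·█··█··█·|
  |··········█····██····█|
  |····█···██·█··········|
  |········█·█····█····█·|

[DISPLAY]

Gen: 0                          
█··········████·█···██          
······█···███····███·█          
···███··█·····█·███·██          
··██········██·██·█·█·          
·██······█·█·····███··          
··█··███·█··██········          
···█·····███·····██··█          
█·███··█·····███······          
·█████·█·█··█·█··█··█·          
··········█····██····█          
····█···██·█··········          
········█·█····█····█·          
                                
                                
                                
                                
                                


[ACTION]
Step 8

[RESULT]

Gen: 8                          
····█·················          
····█·█···███·········          
·····█···██··█·██·····          
██····████···█·██·····          
··█·····██···█···█····          
██···██···█··█··██····          
·····█·███·█·██·██····          
······██·█████··███···          
·······███······███···          
······██·█·······█····          
·········██···········          
······█··██···········          
                                
                                
                                
                                
                                


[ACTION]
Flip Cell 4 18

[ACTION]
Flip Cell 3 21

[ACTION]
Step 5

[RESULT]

Gen: 13                         
··········█···█·······          
····███···█··█·█······          
·····█················          
·····██······█··█·····          
·····█··█··████·█·····          
·····█··█·██·█········          
·····█·····█···██·····          
···········█··········          
···········█···█······          
············██···██···          
·······█··············          
·······█··············          
                                
                                
                                
                                
                                


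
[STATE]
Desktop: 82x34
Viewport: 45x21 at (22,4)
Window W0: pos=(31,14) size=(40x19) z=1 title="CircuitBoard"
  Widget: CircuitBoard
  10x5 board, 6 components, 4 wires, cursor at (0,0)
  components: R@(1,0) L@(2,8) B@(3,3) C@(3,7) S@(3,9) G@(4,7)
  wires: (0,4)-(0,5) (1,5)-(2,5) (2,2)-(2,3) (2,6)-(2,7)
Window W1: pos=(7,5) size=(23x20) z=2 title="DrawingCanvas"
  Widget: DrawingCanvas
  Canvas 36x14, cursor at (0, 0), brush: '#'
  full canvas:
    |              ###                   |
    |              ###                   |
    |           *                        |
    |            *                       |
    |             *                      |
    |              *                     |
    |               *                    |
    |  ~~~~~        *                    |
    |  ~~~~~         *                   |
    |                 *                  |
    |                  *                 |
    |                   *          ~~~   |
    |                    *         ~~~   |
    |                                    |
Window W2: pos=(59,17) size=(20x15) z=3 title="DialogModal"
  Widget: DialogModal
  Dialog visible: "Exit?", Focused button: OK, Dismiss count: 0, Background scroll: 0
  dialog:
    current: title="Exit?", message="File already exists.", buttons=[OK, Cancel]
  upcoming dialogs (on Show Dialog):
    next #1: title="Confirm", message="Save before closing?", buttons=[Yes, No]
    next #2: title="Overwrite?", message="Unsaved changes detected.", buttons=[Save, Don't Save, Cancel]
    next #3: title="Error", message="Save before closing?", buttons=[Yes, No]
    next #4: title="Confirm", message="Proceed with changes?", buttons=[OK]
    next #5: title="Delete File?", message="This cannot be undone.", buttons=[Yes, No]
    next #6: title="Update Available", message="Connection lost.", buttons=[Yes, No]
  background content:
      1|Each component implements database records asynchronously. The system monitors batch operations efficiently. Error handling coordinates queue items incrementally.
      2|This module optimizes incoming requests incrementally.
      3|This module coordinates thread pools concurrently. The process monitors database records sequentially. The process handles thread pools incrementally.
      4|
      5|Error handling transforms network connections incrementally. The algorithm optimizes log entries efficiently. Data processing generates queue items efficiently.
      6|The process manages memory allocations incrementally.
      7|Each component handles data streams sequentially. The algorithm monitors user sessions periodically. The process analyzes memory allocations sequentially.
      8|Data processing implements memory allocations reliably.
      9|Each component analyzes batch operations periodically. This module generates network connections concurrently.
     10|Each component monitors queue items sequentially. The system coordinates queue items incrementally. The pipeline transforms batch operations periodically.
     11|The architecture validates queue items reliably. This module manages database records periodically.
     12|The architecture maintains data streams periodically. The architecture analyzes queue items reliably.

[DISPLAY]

                                             
━━━━━━━┓                                     
       ┃                                     
───────┨                                     
###    ┃                                     
###    ┃                                     
       ┃                                     
       ┃                                     
       ┃                                     
*      ┃                                     
 *     ┃ ┏━━━━━━━━━━━━━━━━━━━━━━━━━━━━━━━━━━━
 *     ┃ ┃ CircuitBoard                      
  *    ┃ ┠───────────────────────────────────
   *   ┃ ┃   0 1 2 3 4 5 6 7 8 9     ┏━━━━━━━
    *  ┃ ┃0  [.]              · ─ ·  ┃ Dialog
     * ┃ ┃                           ┠───────
      *┃ ┃1   R                   ·  ┃Each co
       ┃ ┃                        │  ┃This mo
       ┃ ┃2           · ─ ·       ·  ┃This mo
       ┃ ┃                           ┃  ┌────
━━━━━━━┛ ┃3               B          ┃Er│   E


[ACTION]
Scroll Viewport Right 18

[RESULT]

                                             
                                             
                                             
                                             
                                             
                                             
                                             
                                             
                                             
                                             
━━━━━━━━━━━━━━━━━━━━━━━━━━━━━━━━━┓           
uitBoard                         ┃           
─────────────────────────────────┨           
1 2 3 4 5 6 7 8 9     ┏━━━━━━━━━━━━━━━━━━┓   
]              · ─ ·  ┃ DialogModal      ┃   
                      ┠──────────────────┨   
                   ·  ┃Each component imp┃   
                   │  ┃This module optimi┃   
       · ─ ·       ·  ┃This module coordi┃   
                      ┃  ┌────────────┐  ┃   
           B          ┃Er│   Exit?    │ra┃   


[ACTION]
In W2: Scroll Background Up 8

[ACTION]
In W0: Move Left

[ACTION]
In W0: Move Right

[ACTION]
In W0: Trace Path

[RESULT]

                                             
                                             
                                             
                                             
                                             
                                             
                                             
                                             
                                             
                                             
━━━━━━━━━━━━━━━━━━━━━━━━━━━━━━━━━┓           
uitBoard                         ┃           
─────────────────────────────────┨           
1 2 3 4 5 6 7 8 9     ┏━━━━━━━━━━━━━━━━━━┓   
  [.]          · ─ ·  ┃ DialogModal      ┃   
                      ┠──────────────────┨   
                   ·  ┃Each component imp┃   
                   │  ┃This module optimi┃   
       · ─ ·       ·  ┃This module coordi┃   
                      ┃  ┌────────────┐  ┃   
           B          ┃Er│   Exit?    │ra┃   


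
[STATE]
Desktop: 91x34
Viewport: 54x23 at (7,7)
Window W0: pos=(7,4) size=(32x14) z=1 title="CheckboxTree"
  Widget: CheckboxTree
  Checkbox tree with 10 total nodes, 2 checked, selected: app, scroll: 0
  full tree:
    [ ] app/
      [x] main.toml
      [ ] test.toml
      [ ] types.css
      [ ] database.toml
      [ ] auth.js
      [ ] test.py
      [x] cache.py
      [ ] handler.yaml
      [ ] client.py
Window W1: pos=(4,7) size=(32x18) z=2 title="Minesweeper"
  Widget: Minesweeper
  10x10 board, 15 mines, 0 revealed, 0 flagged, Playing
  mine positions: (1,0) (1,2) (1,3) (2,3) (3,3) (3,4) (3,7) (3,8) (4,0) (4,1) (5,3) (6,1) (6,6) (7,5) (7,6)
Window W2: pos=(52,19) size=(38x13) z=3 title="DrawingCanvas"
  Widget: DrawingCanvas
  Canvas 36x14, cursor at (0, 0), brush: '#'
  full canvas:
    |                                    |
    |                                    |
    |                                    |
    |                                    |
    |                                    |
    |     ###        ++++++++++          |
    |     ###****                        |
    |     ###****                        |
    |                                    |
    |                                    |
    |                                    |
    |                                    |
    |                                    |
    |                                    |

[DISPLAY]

━━━━━━━━━━━━━━━━━━━━━━━━━━━━┓  ┃                      
inesweeper                  ┃  ┃                      
────────────────────────────┨  ┃                      
■■■■■■■■                    ┃  ┃                      
■■■■■■■■                    ┃  ┃                      
■■■■■■■■                    ┃  ┃                      
■■■■■■■■                    ┃  ┃                      
■■■■■■■■                    ┃  ┃                      
■■■■■■■■                    ┃  ┃                      
■■■■■■■■                    ┃  ┃                      
■■■■■■■■                    ┃━━┛                      
■■■■■■■■                    ┃                         
■■■■■■■■                    ┃                ┏━━━━━━━━
                            ┃                ┃ Drawing
                            ┃                ┠────────
                            ┃                ┃+       
                            ┃                ┃        
━━━━━━━━━━━━━━━━━━━━━━━━━━━━┛                ┃        
                                             ┃        
                                             ┃        
                                             ┃     ###
                                             ┃     ###
                                             ┃     ###


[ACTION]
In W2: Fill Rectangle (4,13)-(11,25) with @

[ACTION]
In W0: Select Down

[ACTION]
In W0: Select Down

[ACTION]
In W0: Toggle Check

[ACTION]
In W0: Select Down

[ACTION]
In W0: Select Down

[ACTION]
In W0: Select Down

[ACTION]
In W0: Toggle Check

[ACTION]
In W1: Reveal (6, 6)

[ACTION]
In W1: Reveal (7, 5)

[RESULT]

━━━━━━━━━━━━━━━━━━━━━━━━━━━━┓  ┃                      
inesweeper                  ┃  ┃                      
────────────────────────────┨  ┃                      
■■■■■■■■                    ┃  ┃                      
✹✹■■■■■■                    ┃  ┃                      
■✹■■■■■■                    ┃  ┃                      
■✹✹■■✹✹■                    ┃  ┃                      
■■■■■■■■                    ┃  ┃                      
■✹■■■■■■                    ┃  ┃                      
■■■■✹■■■                    ┃  ┃                      
■■■✹✹■■■                    ┃━━┛                      
■■■■■■■■                    ┃                         
■■■■■■■■                    ┃                ┏━━━━━━━━
                            ┃                ┃ Drawing
                            ┃                ┠────────
                            ┃                ┃+       
                            ┃                ┃        
━━━━━━━━━━━━━━━━━━━━━━━━━━━━┛                ┃        
                                             ┃        
                                             ┃        
                                             ┃     ###
                                             ┃     ###
                                             ┃     ###


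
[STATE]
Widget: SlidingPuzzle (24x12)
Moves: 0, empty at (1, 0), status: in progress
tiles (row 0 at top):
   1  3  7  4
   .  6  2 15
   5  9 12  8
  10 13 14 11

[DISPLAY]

┌────┬────┬────┬────┐   
│  1 │  3 │  7 │  4 │   
├────┼────┼────┼────┤   
│    │  6 │  2 │ 15 │   
├────┼────┼────┼────┤   
│  5 │  9 │ 12 │  8 │   
├────┼────┼────┼────┤   
│ 10 │ 13 │ 14 │ 11 │   
└────┴────┴────┴────┘   
Moves: 0                
                        
                        


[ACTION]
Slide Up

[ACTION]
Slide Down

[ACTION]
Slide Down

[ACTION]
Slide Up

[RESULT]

┌────┬────┬────┬────┐   
│  1 │  3 │  7 │  4 │   
├────┼────┼────┼────┤   
│    │  6 │  2 │ 15 │   
├────┼────┼────┼────┤   
│  5 │  9 │ 12 │  8 │   
├────┼────┼────┼────┤   
│ 10 │ 13 │ 14 │ 11 │   
└────┴────┴────┴────┘   
Moves: 4                
                        
                        


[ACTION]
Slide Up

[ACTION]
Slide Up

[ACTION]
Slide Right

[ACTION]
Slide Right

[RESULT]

┌────┬────┬────┬────┐   
│  1 │  3 │  7 │  4 │   
├────┼────┼────┼────┤   
│  5 │  6 │  2 │ 15 │   
├────┼────┼────┼────┤   
│ 10 │  9 │ 12 │  8 │   
├────┼────┼────┼────┤   
│    │ 13 │ 14 │ 11 │   
└────┴────┴────┴────┘   
Moves: 6                
                        
                        


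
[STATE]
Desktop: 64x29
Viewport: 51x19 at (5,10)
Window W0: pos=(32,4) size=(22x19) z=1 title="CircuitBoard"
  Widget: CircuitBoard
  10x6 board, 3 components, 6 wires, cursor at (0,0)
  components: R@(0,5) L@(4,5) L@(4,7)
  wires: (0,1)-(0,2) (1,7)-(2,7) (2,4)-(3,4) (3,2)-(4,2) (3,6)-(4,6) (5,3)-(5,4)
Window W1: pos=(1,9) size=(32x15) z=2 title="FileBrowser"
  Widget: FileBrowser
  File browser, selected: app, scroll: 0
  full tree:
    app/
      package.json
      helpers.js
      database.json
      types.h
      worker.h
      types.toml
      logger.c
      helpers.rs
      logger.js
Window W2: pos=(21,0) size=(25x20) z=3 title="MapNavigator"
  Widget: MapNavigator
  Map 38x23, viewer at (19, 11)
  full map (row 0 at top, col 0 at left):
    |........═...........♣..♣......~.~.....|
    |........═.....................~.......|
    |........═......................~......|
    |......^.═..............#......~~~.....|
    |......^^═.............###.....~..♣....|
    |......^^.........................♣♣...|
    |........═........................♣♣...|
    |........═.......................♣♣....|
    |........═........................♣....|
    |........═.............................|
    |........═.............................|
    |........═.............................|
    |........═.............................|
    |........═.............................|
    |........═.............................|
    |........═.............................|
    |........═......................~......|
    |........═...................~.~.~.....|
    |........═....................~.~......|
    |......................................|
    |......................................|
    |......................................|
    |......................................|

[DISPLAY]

leBrowser       ┃═......................┃       ┃  
────────────────┃═..........@...........┃       ┃  
-] app/         ┃═......................┃       ┃  
 package.json   ┃═......................┃       ┃  
 helpers.js     ┃═......................┃       ┃  
 database.json  ┃═......................┃       ┃  
 types.h        ┃═......................┃       ┃  
 worker.h       ┃═...................~.~┃       ┃  
 types.toml     ┃═....................~.┃   · ─ ┃  
 logger.c       ┗━━━━━━━━━━━━━━━━━━━━━━━┛       ┃  
 helpers.rs                ┃                    ┃  
 logger.js                 ┃                    ┃  
                           ┃━━━━━━━━━━━━━━━━━━━━┛  
━━━━━━━━━━━━━━━━━━━━━━━━━━━┛                       
                                                   
                                                   
                                                   
                                                   
                                                   


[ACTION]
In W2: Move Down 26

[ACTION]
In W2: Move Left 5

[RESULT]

leBrowser       ┃.......................┃       ┃  
────────────────┃...........@...........┃       ┃  
-] app/         ┃                       ┃       ┃  
 package.json   ┃                       ┃       ┃  
 helpers.js     ┃                       ┃       ┃  
 database.json  ┃                       ┃       ┃  
 types.h        ┃                       ┃       ┃  
 worker.h       ┃                       ┃       ┃  
 types.toml     ┃                       ┃   · ─ ┃  
 logger.c       ┗━━━━━━━━━━━━━━━━━━━━━━━┛       ┃  
 helpers.rs                ┃                    ┃  
 logger.js                 ┃                    ┃  
                           ┃━━━━━━━━━━━━━━━━━━━━┛  
━━━━━━━━━━━━━━━━━━━━━━━━━━━┛                       
                                                   
                                                   
                                                   
                                                   
                                                   


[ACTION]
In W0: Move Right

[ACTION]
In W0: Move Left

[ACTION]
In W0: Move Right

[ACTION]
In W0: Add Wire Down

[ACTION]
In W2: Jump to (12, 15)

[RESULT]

leBrowser       ┃.......═...............┃       ┃  
────────────────┃.......═...@...........┃       ┃  
-] app/         ┃.......═...............┃       ┃  
 package.json   ┃.......═...............┃       ┃  
 helpers.js     ┃.......═...............┃       ┃  
 database.json  ┃.......................┃       ┃  
 types.h        ┃.......................┃       ┃  
 worker.h       ┃.......................┃       ┃  
 types.toml     ┃.......................┃   · ─ ┃  
 logger.c       ┗━━━━━━━━━━━━━━━━━━━━━━━┛       ┃  
 helpers.rs                ┃                    ┃  
 logger.js                 ┃                    ┃  
                           ┃━━━━━━━━━━━━━━━━━━━━┛  
━━━━━━━━━━━━━━━━━━━━━━━━━━━┛                       
                                                   
                                                   
                                                   
                                                   
                                                   
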